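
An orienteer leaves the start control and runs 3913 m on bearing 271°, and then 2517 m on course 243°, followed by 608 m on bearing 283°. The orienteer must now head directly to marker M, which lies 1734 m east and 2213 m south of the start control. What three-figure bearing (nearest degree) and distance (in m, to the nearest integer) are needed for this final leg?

099°, 8577 m

Leg 1 (271°, 3913 m): east 3913 sin 271° = -3912.40, north 3913 cos 271° = 68.29
Leg 2 (243°, 2517 m): east 2517 sin 243° = -2242.66, north 2517 cos 243° = -1142.69
Leg 3 (283°, 608 m): east 608 sin 283° = -592.42, north 608 cos 283° = 136.77
Current position: (-6747.48, -937.63). Target: (1734, -2213). Remaining: Δeast = 8481.48, Δnorth = -1275.37.
Bearing = atan2(8481.48, -1275.37) mod 360° = 98.55°; distance = √((8481.48)² + (-1275.37)²) = 8576.837 m.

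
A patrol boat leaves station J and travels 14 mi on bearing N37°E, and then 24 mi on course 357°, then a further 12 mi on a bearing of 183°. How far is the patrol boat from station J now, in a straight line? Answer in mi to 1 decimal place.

24.1 mi

Leg 1 (N37°E, 14 mi): east 14 sin 37° = 8.43, north 14 cos 37° = 11.18
Leg 2 (357°, 24 mi): east 24 sin 357° = -1.26, north 24 cos 357° = 23.97
Leg 3 (183°, 12 mi): east 12 sin 183° = -0.63, north 12 cos 183° = -11.98
Net: 6.54 east, 23.16 north. Distance = √((6.54)² + (23.16)²) = 24.070 mi.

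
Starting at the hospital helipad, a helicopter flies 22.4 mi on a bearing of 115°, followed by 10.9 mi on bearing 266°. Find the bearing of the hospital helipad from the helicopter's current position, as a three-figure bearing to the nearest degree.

317°

Leg 1 (115°, 22.4 mi): east 22.4 sin 115° = 20.30, north 22.4 cos 115° = -9.47
Leg 2 (266°, 10.9 mi): east 10.9 sin 266° = -10.87, north 10.9 cos 266° = -0.76
Net displacement: 9.43 east, -10.23 north. Direction back to start is (-9.43, 10.23): bearing = atan2(-9.43, 10.23) mod 360° = 317.33° ≈ 317°.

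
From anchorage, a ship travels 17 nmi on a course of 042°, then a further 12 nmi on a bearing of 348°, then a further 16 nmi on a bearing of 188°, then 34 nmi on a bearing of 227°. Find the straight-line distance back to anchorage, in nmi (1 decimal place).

23.4 nmi

Leg 1 (042°, 17 nmi): east 17 sin 42° = 11.38, north 17 cos 42° = 12.63
Leg 2 (348°, 12 nmi): east 12 sin 348° = -2.49, north 12 cos 348° = 11.74
Leg 3 (188°, 16 nmi): east 16 sin 188° = -2.23, north 16 cos 188° = -15.84
Leg 4 (227°, 34 nmi): east 34 sin 227° = -24.87, north 34 cos 227° = -23.19
Net: -18.21 east, -14.66 north. Distance = √((-18.21)² + (-14.66)²) = 23.380 nmi.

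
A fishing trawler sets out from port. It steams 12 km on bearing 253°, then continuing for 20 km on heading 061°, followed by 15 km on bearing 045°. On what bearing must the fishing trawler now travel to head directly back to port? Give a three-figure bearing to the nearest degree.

Leg 1 (253°, 12 km): east 12 sin 253° = -11.48, north 12 cos 253° = -3.51
Leg 2 (061°, 20 km): east 20 sin 61° = 17.49, north 20 cos 61° = 9.70
Leg 3 (045°, 15 km): east 15 sin 45° = 10.61, north 15 cos 45° = 10.61
Net displacement: 16.62 east, 16.79 north. Direction back to start is (-16.62, -16.79): bearing = atan2(-16.62, -16.79) mod 360° = 224.71° ≈ 225°.

225°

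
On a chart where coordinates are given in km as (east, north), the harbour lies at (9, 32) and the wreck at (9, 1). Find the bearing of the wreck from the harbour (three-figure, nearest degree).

180°

Δeast = 9 − 9 = 0.00; Δnorth = 1 − 32 = -31.00.
Bearing = atan2(Δeast, Δnorth) mod 360° = 180.00° ≈ 180°.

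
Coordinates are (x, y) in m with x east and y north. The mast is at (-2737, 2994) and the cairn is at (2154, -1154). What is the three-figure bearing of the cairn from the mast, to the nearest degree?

130°

Δeast = 2154 − -2737 = 4891.00; Δnorth = -1154 − 2994 = -4148.00.
Bearing = atan2(Δeast, Δnorth) mod 360° = 130.30° ≈ 130°.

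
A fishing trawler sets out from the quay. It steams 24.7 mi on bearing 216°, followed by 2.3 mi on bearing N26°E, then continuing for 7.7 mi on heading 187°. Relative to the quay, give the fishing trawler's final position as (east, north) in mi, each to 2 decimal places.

Leg 1 (216°, 24.7 mi): east 24.7 sin 216° = -14.52, north 24.7 cos 216° = -19.98
Leg 2 (N26°E, 2.3 mi): east 2.3 sin 26° = 1.01, north 2.3 cos 26° = 2.07
Leg 3 (187°, 7.7 mi): east 7.7 sin 187° = -0.94, north 7.7 cos 187° = -7.64
Summing: -14.45 mi east, -25.56 mi north → (-14.45, -25.56).

(-14.45, -25.56)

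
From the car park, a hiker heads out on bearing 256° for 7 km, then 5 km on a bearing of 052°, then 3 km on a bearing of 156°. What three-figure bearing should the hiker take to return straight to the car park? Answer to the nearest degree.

Leg 1 (256°, 7 km): east 7 sin 256° = -6.79, north 7 cos 256° = -1.69
Leg 2 (052°, 5 km): east 5 sin 52° = 3.94, north 5 cos 52° = 3.08
Leg 3 (156°, 3 km): east 3 sin 156° = 1.22, north 3 cos 156° = -2.74
Net displacement: -1.63 east, -1.36 north. Direction back to start is (1.63, 1.36): bearing = atan2(1.63, 1.36) mod 360° = 50.28° ≈ 050°.

050°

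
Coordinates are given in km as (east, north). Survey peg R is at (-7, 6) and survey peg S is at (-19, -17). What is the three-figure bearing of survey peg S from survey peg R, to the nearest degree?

Δeast = -19 − -7 = -12.00; Δnorth = -17 − 6 = -23.00.
Bearing = atan2(Δeast, Δnorth) mod 360° = 207.55° ≈ 208°.

208°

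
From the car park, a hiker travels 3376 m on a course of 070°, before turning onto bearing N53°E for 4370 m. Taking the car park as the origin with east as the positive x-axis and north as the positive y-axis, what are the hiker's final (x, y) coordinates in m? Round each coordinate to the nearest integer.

(6662, 3785)

Leg 1 (070°, 3376 m): east 3376 sin 70° = 3172.40, north 3376 cos 70° = 1154.66
Leg 2 (N53°E, 4370 m): east 4370 sin 53° = 3490.04, north 4370 cos 53° = 2629.93
Summing: 6662.44 m east, 3784.59 m north → (6662, 3785).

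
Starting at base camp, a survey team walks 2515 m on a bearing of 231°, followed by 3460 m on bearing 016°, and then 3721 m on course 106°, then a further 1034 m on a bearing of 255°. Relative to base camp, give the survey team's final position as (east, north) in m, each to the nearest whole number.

Leg 1 (231°, 2515 m): east 2515 sin 231° = -1954.52, north 2515 cos 231° = -1582.74
Leg 2 (016°, 3460 m): east 3460 sin 16° = 953.71, north 3460 cos 16° = 3325.97
Leg 3 (106°, 3721 m): east 3721 sin 106° = 3576.85, north 3721 cos 106° = -1025.65
Leg 4 (255°, 1034 m): east 1034 sin 255° = -998.77, north 1034 cos 255° = -267.62
Summing: 1577.27 m east, 449.96 m north → (1577, 450).

(1577, 450)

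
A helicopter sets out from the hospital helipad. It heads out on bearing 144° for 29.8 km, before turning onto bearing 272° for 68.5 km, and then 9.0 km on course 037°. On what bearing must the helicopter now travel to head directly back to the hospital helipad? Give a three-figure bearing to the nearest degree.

072°

Leg 1 (144°, 29.8 km): east 29.8 sin 144° = 17.52, north 29.8 cos 144° = -24.11
Leg 2 (272°, 68.5 km): east 68.5 sin 272° = -68.46, north 68.5 cos 272° = 2.39
Leg 3 (037°, 9.0 km): east 9.0 sin 37° = 5.42, north 9.0 cos 37° = 7.19
Net displacement: -45.53 east, -14.53 north. Direction back to start is (45.53, 14.53): bearing = atan2(45.53, 14.53) mod 360° = 72.30° ≈ 072°.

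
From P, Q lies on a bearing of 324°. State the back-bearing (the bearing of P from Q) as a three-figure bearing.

Back-bearing = 324° − 180° = 144°.

144°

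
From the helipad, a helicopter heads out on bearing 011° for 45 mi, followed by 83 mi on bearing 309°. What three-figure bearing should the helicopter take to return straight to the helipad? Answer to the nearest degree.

Leg 1 (011°, 45 mi): east 45 sin 11° = 8.59, north 45 cos 11° = 44.17
Leg 2 (309°, 83 mi): east 83 sin 309° = -64.50, north 83 cos 309° = 52.23
Net displacement: -55.92 east, 96.41 north. Direction back to start is (55.92, -96.41): bearing = atan2(55.92, -96.41) mod 360° = 149.89° ≈ 150°.

150°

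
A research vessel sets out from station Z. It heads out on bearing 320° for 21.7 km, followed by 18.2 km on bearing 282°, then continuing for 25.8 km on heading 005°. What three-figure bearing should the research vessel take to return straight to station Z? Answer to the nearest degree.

Leg 1 (320°, 21.7 km): east 21.7 sin 320° = -13.95, north 21.7 cos 320° = 16.62
Leg 2 (282°, 18.2 km): east 18.2 sin 282° = -17.80, north 18.2 cos 282° = 3.78
Leg 3 (005°, 25.8 km): east 25.8 sin 5° = 2.25, north 25.8 cos 5° = 25.70
Net displacement: -29.50 east, 46.11 north. Direction back to start is (29.50, -46.11): bearing = atan2(29.50, -46.11) mod 360° = 147.39° ≈ 147°.

147°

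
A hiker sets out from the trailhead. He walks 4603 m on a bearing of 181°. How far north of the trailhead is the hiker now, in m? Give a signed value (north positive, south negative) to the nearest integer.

Leg 1 (181°, 4603 m): east 4603 sin 181° = -80.33, north 4603 cos 181° = -4602.30
Net north component: -4602.30 m.

-4602 m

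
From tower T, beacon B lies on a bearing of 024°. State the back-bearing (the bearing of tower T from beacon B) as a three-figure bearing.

Back-bearing = 024° + 180° = 204°.

204°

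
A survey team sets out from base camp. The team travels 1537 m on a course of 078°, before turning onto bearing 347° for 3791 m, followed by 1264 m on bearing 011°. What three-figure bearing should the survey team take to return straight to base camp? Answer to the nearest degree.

Leg 1 (078°, 1537 m): east 1537 sin 78° = 1503.41, north 1537 cos 78° = 319.56
Leg 2 (347°, 3791 m): east 3791 sin 347° = -852.79, north 3791 cos 347° = 3693.84
Leg 3 (011°, 1264 m): east 1264 sin 11° = 241.18, north 1264 cos 11° = 1240.78
Net displacement: 891.81 east, 5254.17 north. Direction back to start is (-891.81, -5254.17): bearing = atan2(-891.81, -5254.17) mod 360° = 189.63° ≈ 190°.

190°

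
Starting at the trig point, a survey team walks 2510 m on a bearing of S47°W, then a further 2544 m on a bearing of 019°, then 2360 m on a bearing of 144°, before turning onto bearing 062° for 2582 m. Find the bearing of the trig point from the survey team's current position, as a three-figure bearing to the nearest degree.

270°

Leg 1 (S47°W, 2510 m): east 2510 sin 227° = -1835.70, north 2510 cos 227° = -1711.82
Leg 2 (019°, 2544 m): east 2544 sin 19° = 828.25, north 2544 cos 19° = 2405.40
Leg 3 (144°, 2360 m): east 2360 sin 144° = 1387.17, north 2360 cos 144° = -1909.28
Leg 4 (062°, 2582 m): east 2582 sin 62° = 2279.77, north 2582 cos 62° = 1212.18
Net displacement: 2659.49 east, -3.52 north. Direction back to start is (-2659.49, 3.52): bearing = atan2(-2659.49, 3.52) mod 360° = 270.08° ≈ 270°.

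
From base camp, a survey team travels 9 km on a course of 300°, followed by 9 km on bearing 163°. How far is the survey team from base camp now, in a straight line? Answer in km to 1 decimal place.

Leg 1 (300°, 9 km): east 9 sin 300° = -7.79, north 9 cos 300° = 4.50
Leg 2 (163°, 9 km): east 9 sin 163° = 2.63, north 9 cos 163° = -8.61
Net: -5.16 east, -4.11 north. Distance = √((-5.16)² + (-4.11)²) = 6.597 km.

6.6 km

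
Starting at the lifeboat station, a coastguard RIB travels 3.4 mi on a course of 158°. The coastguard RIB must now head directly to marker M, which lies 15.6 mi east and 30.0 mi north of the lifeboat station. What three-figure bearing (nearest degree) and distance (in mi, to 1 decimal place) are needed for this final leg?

Leg 1 (158°, 3.4 mi): east 3.4 sin 158° = 1.27, north 3.4 cos 158° = -3.15
Current position: (1.27, -3.15). Target: (15.6, 30.0). Remaining: Δeast = 14.33, Δnorth = 33.15.
Bearing = atan2(14.33, 33.15) mod 360° = 23.37°; distance = √((14.33)² + (33.15)²) = 36.115 mi.

023°, 36.1 mi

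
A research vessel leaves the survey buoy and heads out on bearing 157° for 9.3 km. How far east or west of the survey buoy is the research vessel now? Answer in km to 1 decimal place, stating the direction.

3.6 km east

Leg 1 (157°, 9.3 km): east 9.3 sin 157° = 3.63, north 9.3 cos 157° = -8.56
Net east component: 3.63 km.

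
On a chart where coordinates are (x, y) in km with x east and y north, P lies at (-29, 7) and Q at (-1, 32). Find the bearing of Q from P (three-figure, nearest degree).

048°

Δeast = -1 − -29 = 28.00; Δnorth = 32 − 7 = 25.00.
Bearing = atan2(Δeast, Δnorth) mod 360° = 48.24° ≈ 048°.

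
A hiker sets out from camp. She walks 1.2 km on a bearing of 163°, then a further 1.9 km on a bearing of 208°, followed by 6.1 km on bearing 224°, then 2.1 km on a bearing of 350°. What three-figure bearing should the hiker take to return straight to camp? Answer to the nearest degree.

045°

Leg 1 (163°, 1.2 km): east 1.2 sin 163° = 0.35, north 1.2 cos 163° = -1.15
Leg 2 (208°, 1.9 km): east 1.9 sin 208° = -0.89, north 1.9 cos 208° = -1.68
Leg 3 (224°, 6.1 km): east 6.1 sin 224° = -4.24, north 6.1 cos 224° = -4.39
Leg 4 (350°, 2.1 km): east 2.1 sin 350° = -0.36, north 2.1 cos 350° = 2.07
Net displacement: -5.14 east, -5.15 north. Direction back to start is (5.14, 5.15): bearing = atan2(5.14, 5.15) mod 360° = 44.99° ≈ 045°.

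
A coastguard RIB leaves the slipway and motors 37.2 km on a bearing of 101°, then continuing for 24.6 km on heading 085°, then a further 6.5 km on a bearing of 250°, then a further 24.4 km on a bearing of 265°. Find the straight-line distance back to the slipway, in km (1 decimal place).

Leg 1 (101°, 37.2 km): east 37.2 sin 101° = 36.52, north 37.2 cos 101° = -7.10
Leg 2 (085°, 24.6 km): east 24.6 sin 85° = 24.51, north 24.6 cos 85° = 2.14
Leg 3 (250°, 6.5 km): east 6.5 sin 250° = -6.11, north 6.5 cos 250° = -2.22
Leg 4 (265°, 24.4 km): east 24.4 sin 265° = -24.31, north 24.4 cos 265° = -2.13
Net: 30.61 east, -9.30 north. Distance = √((30.61)² + (-9.30)²) = 31.991 km.

32.0 km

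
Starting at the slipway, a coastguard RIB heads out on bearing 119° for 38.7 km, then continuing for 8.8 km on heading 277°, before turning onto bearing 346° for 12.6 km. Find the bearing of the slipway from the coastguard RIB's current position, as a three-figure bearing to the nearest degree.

Leg 1 (119°, 38.7 km): east 38.7 sin 119° = 33.85, north 38.7 cos 119° = -18.76
Leg 2 (277°, 8.8 km): east 8.8 sin 277° = -8.73, north 8.8 cos 277° = 1.07
Leg 3 (346°, 12.6 km): east 12.6 sin 346° = -3.05, north 12.6 cos 346° = 12.23
Net displacement: 22.07 east, -5.46 north. Direction back to start is (-22.07, 5.46): bearing = atan2(-22.07, 5.46) mod 360° = 283.91° ≈ 284°.

284°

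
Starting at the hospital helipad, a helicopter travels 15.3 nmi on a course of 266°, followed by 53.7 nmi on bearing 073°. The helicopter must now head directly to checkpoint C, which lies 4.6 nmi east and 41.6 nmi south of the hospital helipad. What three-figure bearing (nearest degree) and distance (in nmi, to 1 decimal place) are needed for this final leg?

209°, 64.5 nmi

Leg 1 (266°, 15.3 nmi): east 15.3 sin 266° = -15.26, north 15.3 cos 266° = -1.07
Leg 2 (073°, 53.7 nmi): east 53.7 sin 73° = 51.35, north 53.7 cos 73° = 15.70
Current position: (36.09, 14.63). Target: (4.6, -41.6). Remaining: Δeast = -31.49, Δnorth = -56.23.
Bearing = atan2(-31.49, -56.23) mod 360° = 209.25°; distance = √((-31.49)² + (-56.23)²) = 64.450 nmi.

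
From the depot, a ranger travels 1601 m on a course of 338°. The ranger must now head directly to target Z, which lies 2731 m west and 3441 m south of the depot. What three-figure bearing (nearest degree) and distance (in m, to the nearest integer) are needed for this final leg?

Leg 1 (338°, 1601 m): east 1601 sin 338° = -599.75, north 1601 cos 338° = 1484.42
Current position: (-599.75, 1484.42). Target: (-2731, -3441). Remaining: Δeast = -2131.25, Δnorth = -4925.42.
Bearing = atan2(-2131.25, -4925.42) mod 360° = 203.40°; distance = √((-2131.25)² + (-4925.42)²) = 5366.752 m.

203°, 5367 m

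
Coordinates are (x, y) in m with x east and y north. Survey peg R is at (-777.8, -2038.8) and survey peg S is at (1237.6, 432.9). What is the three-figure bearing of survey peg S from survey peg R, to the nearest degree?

Δeast = 1237.6 − -777.8 = 2015.40; Δnorth = 432.9 − -2038.8 = 2471.70.
Bearing = atan2(Δeast, Δnorth) mod 360° = 39.19° ≈ 039°.

039°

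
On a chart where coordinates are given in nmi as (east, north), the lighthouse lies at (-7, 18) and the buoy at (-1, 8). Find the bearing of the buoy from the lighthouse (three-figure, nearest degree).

149°

Δeast = -1 − -7 = 6.00; Δnorth = 8 − 18 = -10.00.
Bearing = atan2(Δeast, Δnorth) mod 360° = 149.04° ≈ 149°.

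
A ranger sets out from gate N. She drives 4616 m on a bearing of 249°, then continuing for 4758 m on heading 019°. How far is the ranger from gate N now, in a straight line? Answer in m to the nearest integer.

Leg 1 (249°, 4616 m): east 4616 sin 249° = -4309.41, north 4616 cos 249° = -1654.23
Leg 2 (019°, 4758 m): east 4758 sin 19° = 1549.05, north 4758 cos 19° = 4498.78
Net: -2760.35 east, 2844.55 north. Distance = √((-2760.35)² + (2844.55)²) = 3963.713 m.

3964 m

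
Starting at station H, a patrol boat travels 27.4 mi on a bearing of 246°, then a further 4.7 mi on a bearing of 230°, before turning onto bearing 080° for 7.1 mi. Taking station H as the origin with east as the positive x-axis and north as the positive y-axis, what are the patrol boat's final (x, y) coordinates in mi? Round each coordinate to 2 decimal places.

Leg 1 (246°, 27.4 mi): east 27.4 sin 246° = -25.03, north 27.4 cos 246° = -11.14
Leg 2 (230°, 4.7 mi): east 4.7 sin 230° = -3.60, north 4.7 cos 230° = -3.02
Leg 3 (080°, 7.1 mi): east 7.1 sin 80° = 6.99, north 7.1 cos 80° = 1.23
Summing: -21.64 mi east, -12.93 mi north → (-21.64, -12.93).

(-21.64, -12.93)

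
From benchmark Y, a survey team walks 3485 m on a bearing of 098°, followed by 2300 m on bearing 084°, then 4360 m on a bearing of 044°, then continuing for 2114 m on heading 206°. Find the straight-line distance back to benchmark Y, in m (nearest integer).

7903 m

Leg 1 (098°, 3485 m): east 3485 sin 98° = 3451.08, north 3485 cos 98° = -485.02
Leg 2 (084°, 2300 m): east 2300 sin 84° = 2287.40, north 2300 cos 84° = 240.42
Leg 3 (044°, 4360 m): east 4360 sin 44° = 3028.71, north 4360 cos 44° = 3136.32
Leg 4 (206°, 2114 m): east 2114 sin 206° = -926.72, north 2114 cos 206° = -1900.05
Net: 7840.48 east, 991.67 north. Distance = √((7840.48)² + (991.67)²) = 7902.943 m.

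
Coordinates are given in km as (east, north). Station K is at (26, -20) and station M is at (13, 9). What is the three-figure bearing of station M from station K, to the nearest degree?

Δeast = 13 − 26 = -13.00; Δnorth = 9 − -20 = 29.00.
Bearing = atan2(Δeast, Δnorth) mod 360° = 335.85° ≈ 336°.

336°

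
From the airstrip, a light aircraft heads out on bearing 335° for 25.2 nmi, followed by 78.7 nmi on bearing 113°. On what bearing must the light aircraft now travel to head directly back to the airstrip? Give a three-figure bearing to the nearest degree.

Leg 1 (335°, 25.2 nmi): east 25.2 sin 335° = -10.65, north 25.2 cos 335° = 22.84
Leg 2 (113°, 78.7 nmi): east 78.7 sin 113° = 72.44, north 78.7 cos 113° = -30.75
Net displacement: 61.79 east, -7.91 north. Direction back to start is (-61.79, 7.91): bearing = atan2(-61.79, 7.91) mod 360° = 277.30° ≈ 277°.

277°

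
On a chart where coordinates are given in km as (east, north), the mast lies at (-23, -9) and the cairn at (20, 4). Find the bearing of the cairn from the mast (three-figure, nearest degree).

073°

Δeast = 20 − -23 = 43.00; Δnorth = 4 − -9 = 13.00.
Bearing = atan2(Δeast, Δnorth) mod 360° = 73.18° ≈ 073°.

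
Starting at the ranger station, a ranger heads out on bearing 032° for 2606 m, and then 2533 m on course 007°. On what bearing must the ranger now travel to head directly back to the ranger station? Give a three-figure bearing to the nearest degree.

200°

Leg 1 (032°, 2606 m): east 2606 sin 32° = 1380.97, north 2606 cos 32° = 2210.01
Leg 2 (007°, 2533 m): east 2533 sin 7° = 308.70, north 2533 cos 7° = 2514.12
Net displacement: 1689.66 east, 4724.13 north. Direction back to start is (-1689.66, -4724.13): bearing = atan2(-1689.66, -4724.13) mod 360° = 199.68° ≈ 200°.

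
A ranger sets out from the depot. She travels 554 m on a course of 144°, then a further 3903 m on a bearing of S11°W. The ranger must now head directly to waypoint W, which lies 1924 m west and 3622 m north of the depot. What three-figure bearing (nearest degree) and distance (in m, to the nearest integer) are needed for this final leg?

Leg 1 (144°, 554 m): east 554 sin 144° = 325.63, north 554 cos 144° = -448.20
Leg 2 (S11°W, 3903 m): east 3903 sin 191° = -744.73, north 3903 cos 191° = -3831.29
Current position: (-419.09, -4279.49). Target: (-1924, 3622). Remaining: Δeast = -1504.91, Δnorth = 7901.49.
Bearing = atan2(-1504.91, 7901.49) mod 360° = 349.22°; distance = √((-1504.91)² + (7901.49)²) = 8043.521 m.

349°, 8044 m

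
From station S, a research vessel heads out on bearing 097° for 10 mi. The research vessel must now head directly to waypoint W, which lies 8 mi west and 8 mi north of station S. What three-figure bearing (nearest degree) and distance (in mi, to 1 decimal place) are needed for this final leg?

297°, 20.2 mi

Leg 1 (097°, 10 mi): east 10 sin 97° = 9.93, north 10 cos 97° = -1.22
Current position: (9.93, -1.22). Target: (-8, 8). Remaining: Δeast = -17.93, Δnorth = 9.22.
Bearing = atan2(-17.93, 9.22) mod 360° = 297.22°; distance = √((-17.93)² + (9.22)²) = 20.157 mi.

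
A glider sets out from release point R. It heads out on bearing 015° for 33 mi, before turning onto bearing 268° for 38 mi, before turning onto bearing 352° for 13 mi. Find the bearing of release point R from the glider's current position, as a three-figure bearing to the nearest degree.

Leg 1 (015°, 33 mi): east 33 sin 15° = 8.54, north 33 cos 15° = 31.88
Leg 2 (268°, 38 mi): east 38 sin 268° = -37.98, north 38 cos 268° = -1.33
Leg 3 (352°, 13 mi): east 13 sin 352° = -1.81, north 13 cos 352° = 12.87
Net displacement: -31.25 east, 43.42 north. Direction back to start is (31.25, -43.42): bearing = atan2(31.25, -43.42) mod 360° = 144.26° ≈ 144°.

144°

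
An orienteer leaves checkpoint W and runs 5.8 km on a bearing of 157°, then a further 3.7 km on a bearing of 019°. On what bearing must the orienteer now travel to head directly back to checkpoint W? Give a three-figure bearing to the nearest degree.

Leg 1 (157°, 5.8 km): east 5.8 sin 157° = 2.27, north 5.8 cos 157° = -5.34
Leg 2 (019°, 3.7 km): east 3.7 sin 19° = 1.20, north 3.7 cos 19° = 3.50
Net displacement: 3.47 east, -1.84 north. Direction back to start is (-3.47, 1.84): bearing = atan2(-3.47, 1.84) mod 360° = 297.94° ≈ 298°.

298°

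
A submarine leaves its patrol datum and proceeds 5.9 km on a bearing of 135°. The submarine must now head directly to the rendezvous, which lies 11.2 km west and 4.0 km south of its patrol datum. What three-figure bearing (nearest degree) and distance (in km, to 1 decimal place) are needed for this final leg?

271°, 15.4 km

Leg 1 (135°, 5.9 km): east 5.9 sin 135° = 4.17, north 5.9 cos 135° = -4.17
Current position: (4.17, -4.17). Target: (-11.2, -4.0). Remaining: Δeast = -15.37, Δnorth = 0.17.
Bearing = atan2(-15.37, 0.17) mod 360° = 270.64°; distance = √((-15.37)² + (0.17)²) = 15.373 km.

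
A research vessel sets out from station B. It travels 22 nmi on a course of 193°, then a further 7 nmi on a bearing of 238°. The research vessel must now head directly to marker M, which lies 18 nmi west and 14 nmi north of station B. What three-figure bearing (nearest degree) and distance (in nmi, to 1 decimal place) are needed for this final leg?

350°, 39.8 nmi

Leg 1 (193°, 22 nmi): east 22 sin 193° = -4.95, north 22 cos 193° = -21.44
Leg 2 (238°, 7 nmi): east 7 sin 238° = -5.94, north 7 cos 238° = -3.71
Current position: (-10.89, -25.15). Target: (-18, 14). Remaining: Δeast = -7.11, Δnorth = 39.15.
Bearing = atan2(-7.11, 39.15) mod 360° = 349.70°; distance = √((-7.11)² + (39.15)²) = 39.787 nmi.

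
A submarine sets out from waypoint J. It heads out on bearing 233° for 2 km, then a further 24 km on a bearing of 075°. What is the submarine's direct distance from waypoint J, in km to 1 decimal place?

22.2 km

Leg 1 (233°, 2 km): east 2 sin 233° = -1.60, north 2 cos 233° = -1.20
Leg 2 (075°, 24 km): east 24 sin 75° = 23.18, north 24 cos 75° = 6.21
Net: 21.58 east, 5.01 north. Distance = √((21.58)² + (5.01)²) = 22.158 km.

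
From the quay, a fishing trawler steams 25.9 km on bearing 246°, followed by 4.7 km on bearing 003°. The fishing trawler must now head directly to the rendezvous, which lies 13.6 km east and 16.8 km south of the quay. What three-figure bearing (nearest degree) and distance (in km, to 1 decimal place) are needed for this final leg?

106°, 38.6 km

Leg 1 (246°, 25.9 km): east 25.9 sin 246° = -23.66, north 25.9 cos 246° = -10.53
Leg 2 (003°, 4.7 km): east 4.7 sin 3° = 0.25, north 4.7 cos 3° = 4.69
Current position: (-23.41, -5.84). Target: (13.6, -16.8). Remaining: Δeast = 37.01, Δnorth = -10.96.
Bearing = atan2(37.01, -10.96) mod 360° = 106.49°; distance = √((37.01)² + (-10.96)²) = 38.603 km.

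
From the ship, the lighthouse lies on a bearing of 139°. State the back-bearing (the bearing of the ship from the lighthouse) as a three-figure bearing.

Back-bearing = 139° + 180° = 319°.

319°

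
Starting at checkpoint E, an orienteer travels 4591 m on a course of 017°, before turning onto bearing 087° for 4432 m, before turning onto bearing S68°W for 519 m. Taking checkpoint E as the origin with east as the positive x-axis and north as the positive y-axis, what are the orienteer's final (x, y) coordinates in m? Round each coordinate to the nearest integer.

Leg 1 (017°, 4591 m): east 4591 sin 17° = 1342.28, north 4591 cos 17° = 4390.40
Leg 2 (087°, 4432 m): east 4432 sin 87° = 4425.93, north 4432 cos 87° = 231.95
Leg 3 (S68°W, 519 m): east 519 sin 248° = -481.21, north 519 cos 248° = -194.42
Summing: 5287.00 m east, 4427.93 m north → (5287, 4428).

(5287, 4428)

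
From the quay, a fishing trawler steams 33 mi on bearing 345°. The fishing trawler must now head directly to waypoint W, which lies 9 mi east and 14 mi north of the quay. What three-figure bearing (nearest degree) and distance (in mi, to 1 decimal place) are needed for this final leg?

Leg 1 (345°, 33 mi): east 33 sin 345° = -8.54, north 33 cos 345° = 31.88
Current position: (-8.54, 31.88). Target: (9, 14). Remaining: Δeast = 17.54, Δnorth = -17.88.
Bearing = atan2(17.54, -17.88) mod 360° = 135.54°; distance = √((17.54)² + (-17.88)²) = 25.044 mi.

136°, 25.0 mi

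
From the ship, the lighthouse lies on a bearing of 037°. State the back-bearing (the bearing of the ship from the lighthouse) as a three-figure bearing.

217°

Back-bearing = 037° + 180° = 217°.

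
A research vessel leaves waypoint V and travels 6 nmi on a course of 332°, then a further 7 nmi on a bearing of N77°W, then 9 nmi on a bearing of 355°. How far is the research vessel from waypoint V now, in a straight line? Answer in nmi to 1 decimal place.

Leg 1 (332°, 6 nmi): east 6 sin 332° = -2.82, north 6 cos 332° = 5.30
Leg 2 (N77°W, 7 nmi): east 7 sin 283° = -6.82, north 7 cos 283° = 1.57
Leg 3 (355°, 9 nmi): east 9 sin 355° = -0.78, north 9 cos 355° = 8.97
Net: -10.42 east, 15.84 north. Distance = √((-10.42)² + (15.84)²) = 18.959 nmi.

19.0 nmi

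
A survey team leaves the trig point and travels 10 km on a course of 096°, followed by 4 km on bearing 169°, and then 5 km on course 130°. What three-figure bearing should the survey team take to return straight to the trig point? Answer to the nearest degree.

299°

Leg 1 (096°, 10 km): east 10 sin 96° = 9.95, north 10 cos 96° = -1.05
Leg 2 (169°, 4 km): east 4 sin 169° = 0.76, north 4 cos 169° = -3.93
Leg 3 (130°, 5 km): east 5 sin 130° = 3.83, north 5 cos 130° = -3.21
Net displacement: 14.54 east, -8.19 north. Direction back to start is (-14.54, 8.19): bearing = atan2(-14.54, 8.19) mod 360° = 299.38° ≈ 299°.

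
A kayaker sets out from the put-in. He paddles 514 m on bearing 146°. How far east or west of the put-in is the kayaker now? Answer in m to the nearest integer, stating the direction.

287 m east

Leg 1 (146°, 514 m): east 514 sin 146° = 287.43, north 514 cos 146° = -426.13
Net east component: 287.43 m.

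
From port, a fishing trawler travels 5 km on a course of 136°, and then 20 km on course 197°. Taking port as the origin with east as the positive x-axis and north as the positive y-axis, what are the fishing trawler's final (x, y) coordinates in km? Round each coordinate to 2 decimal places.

Leg 1 (136°, 5 km): east 5 sin 136° = 3.47, north 5 cos 136° = -3.60
Leg 2 (197°, 20 km): east 20 sin 197° = -5.85, north 20 cos 197° = -19.13
Summing: -2.37 km east, -22.72 km north → (-2.37, -22.72).

(-2.37, -22.72)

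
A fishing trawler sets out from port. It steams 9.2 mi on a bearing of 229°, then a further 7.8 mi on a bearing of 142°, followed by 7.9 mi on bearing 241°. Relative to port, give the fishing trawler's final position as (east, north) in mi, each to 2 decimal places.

(-9.05, -16.01)

Leg 1 (229°, 9.2 mi): east 9.2 sin 229° = -6.94, north 9.2 cos 229° = -6.04
Leg 2 (142°, 7.8 mi): east 7.8 sin 142° = 4.80, north 7.8 cos 142° = -6.15
Leg 3 (241°, 7.9 mi): east 7.9 sin 241° = -6.91, north 7.9 cos 241° = -3.83
Summing: -9.05 mi east, -16.01 mi north → (-9.05, -16.01).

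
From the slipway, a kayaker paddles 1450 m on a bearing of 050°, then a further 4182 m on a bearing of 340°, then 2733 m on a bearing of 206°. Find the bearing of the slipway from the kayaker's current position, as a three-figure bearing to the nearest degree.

148°

Leg 1 (050°, 1450 m): east 1450 sin 50° = 1110.76, north 1450 cos 50° = 932.04
Leg 2 (340°, 4182 m): east 4182 sin 340° = -1430.33, north 4182 cos 340° = 3929.79
Leg 3 (206°, 2733 m): east 2733 sin 206° = -1198.07, north 2733 cos 206° = -2456.40
Net displacement: -1517.63 east, 2405.43 north. Direction back to start is (1517.63, -2405.43): bearing = atan2(1517.63, -2405.43) mod 360° = 147.75° ≈ 148°.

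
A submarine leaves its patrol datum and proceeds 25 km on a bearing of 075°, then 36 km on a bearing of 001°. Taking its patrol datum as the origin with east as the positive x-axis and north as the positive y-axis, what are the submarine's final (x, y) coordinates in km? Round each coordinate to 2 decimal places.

(24.78, 42.46)

Leg 1 (075°, 25 km): east 25 sin 75° = 24.15, north 25 cos 75° = 6.47
Leg 2 (001°, 36 km): east 36 sin 1° = 0.63, north 36 cos 1° = 35.99
Summing: 24.78 km east, 42.46 km north → (24.78, 42.46).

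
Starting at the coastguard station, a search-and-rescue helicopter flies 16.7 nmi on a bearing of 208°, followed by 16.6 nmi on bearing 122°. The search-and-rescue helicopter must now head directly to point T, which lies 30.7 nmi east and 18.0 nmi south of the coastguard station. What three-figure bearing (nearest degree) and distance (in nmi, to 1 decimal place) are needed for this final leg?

077°, 25.1 nmi

Leg 1 (208°, 16.7 nmi): east 16.7 sin 208° = -7.84, north 16.7 cos 208° = -14.75
Leg 2 (122°, 16.6 nmi): east 16.6 sin 122° = 14.08, north 16.6 cos 122° = -8.80
Current position: (6.24, -23.54). Target: (30.7, -18.0). Remaining: Δeast = 24.46, Δnorth = 5.54.
Bearing = atan2(24.46, 5.54) mod 360° = 77.24°; distance = √((24.46)² + (5.54)²) = 25.082 nmi.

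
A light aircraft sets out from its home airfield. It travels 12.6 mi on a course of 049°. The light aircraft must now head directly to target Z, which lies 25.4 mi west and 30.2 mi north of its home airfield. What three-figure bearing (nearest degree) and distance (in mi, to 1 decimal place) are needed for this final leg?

302°, 41.2 mi

Leg 1 (049°, 12.6 mi): east 12.6 sin 49° = 9.51, north 12.6 cos 49° = 8.27
Current position: (9.51, 8.27). Target: (-25.4, 30.2). Remaining: Δeast = -34.91, Δnorth = 21.93.
Bearing = atan2(-34.91, 21.93) mod 360° = 302.14°; distance = √((-34.91)² + (21.93)²) = 41.228 mi.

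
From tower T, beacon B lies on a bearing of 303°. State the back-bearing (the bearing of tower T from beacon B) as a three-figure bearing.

Back-bearing = 303° − 180° = 123°.

123°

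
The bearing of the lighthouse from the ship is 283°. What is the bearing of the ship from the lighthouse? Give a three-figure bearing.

103°

Back-bearing = 283° − 180° = 103°.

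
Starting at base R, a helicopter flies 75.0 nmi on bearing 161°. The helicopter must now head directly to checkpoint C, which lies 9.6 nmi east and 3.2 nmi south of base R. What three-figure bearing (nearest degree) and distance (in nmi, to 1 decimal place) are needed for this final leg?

Leg 1 (161°, 75.0 nmi): east 75.0 sin 161° = 24.42, north 75.0 cos 161° = -70.91
Current position: (24.42, -70.91). Target: (9.6, -3.2). Remaining: Δeast = -14.82, Δnorth = 67.71.
Bearing = atan2(-14.82, 67.71) mod 360° = 347.66°; distance = √((-14.82)² + (67.71)²) = 69.316 nmi.

348°, 69.3 nmi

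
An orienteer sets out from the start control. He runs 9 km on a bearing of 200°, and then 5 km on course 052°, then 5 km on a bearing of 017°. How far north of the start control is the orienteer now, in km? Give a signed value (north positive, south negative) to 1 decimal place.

Leg 1 (200°, 9 km): east 9 sin 200° = -3.08, north 9 cos 200° = -8.46
Leg 2 (052°, 5 km): east 5 sin 52° = 3.94, north 5 cos 52° = 3.08
Leg 3 (017°, 5 km): east 5 sin 17° = 1.46, north 5 cos 17° = 4.78
Net north component: -0.60 km.

-0.6 km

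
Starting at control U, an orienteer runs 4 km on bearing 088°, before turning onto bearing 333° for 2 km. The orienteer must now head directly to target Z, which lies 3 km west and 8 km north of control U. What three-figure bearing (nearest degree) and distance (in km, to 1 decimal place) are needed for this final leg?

Leg 1 (088°, 4 km): east 4 sin 88° = 4.00, north 4 cos 88° = 0.14
Leg 2 (333°, 2 km): east 2 sin 333° = -0.91, north 2 cos 333° = 1.78
Current position: (3.09, 1.92). Target: (-3, 8). Remaining: Δeast = -6.09, Δnorth = 6.08.
Bearing = atan2(-6.09, 6.08) mod 360° = 314.95°; distance = √((-6.09)² + (6.08)²) = 8.604 km.

315°, 8.6 km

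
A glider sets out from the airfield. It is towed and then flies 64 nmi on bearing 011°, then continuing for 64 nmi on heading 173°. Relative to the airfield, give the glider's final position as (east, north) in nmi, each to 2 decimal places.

Leg 1 (011°, 64 nmi): east 64 sin 11° = 12.21, north 64 cos 11° = 62.82
Leg 2 (173°, 64 nmi): east 64 sin 173° = 7.80, north 64 cos 173° = -63.52
Summing: 20.01 nmi east, -0.70 nmi north → (20.01, -0.70).

(20.01, -0.70)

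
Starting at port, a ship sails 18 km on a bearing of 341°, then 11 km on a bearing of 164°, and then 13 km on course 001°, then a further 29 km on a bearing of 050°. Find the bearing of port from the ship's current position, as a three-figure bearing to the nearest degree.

207°

Leg 1 (341°, 18 km): east 18 sin 341° = -5.86, north 18 cos 341° = 17.02
Leg 2 (164°, 11 km): east 11 sin 164° = 3.03, north 11 cos 164° = -10.57
Leg 3 (001°, 13 km): east 13 sin 1° = 0.23, north 13 cos 1° = 13.00
Leg 4 (050°, 29 km): east 29 sin 50° = 22.22, north 29 cos 50° = 18.64
Net displacement: 19.61 east, 38.08 north. Direction back to start is (-19.61, -38.08): bearing = atan2(-19.61, -38.08) mod 360° = 207.25° ≈ 207°.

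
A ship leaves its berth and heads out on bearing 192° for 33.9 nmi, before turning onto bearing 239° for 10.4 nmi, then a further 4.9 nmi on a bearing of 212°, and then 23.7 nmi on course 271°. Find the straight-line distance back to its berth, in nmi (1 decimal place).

Leg 1 (192°, 33.9 nmi): east 33.9 sin 192° = -7.05, north 33.9 cos 192° = -33.16
Leg 2 (239°, 10.4 nmi): east 10.4 sin 239° = -8.91, north 10.4 cos 239° = -5.36
Leg 3 (212°, 4.9 nmi): east 4.9 sin 212° = -2.60, north 4.9 cos 212° = -4.16
Leg 4 (271°, 23.7 nmi): east 23.7 sin 271° = -23.70, north 23.7 cos 271° = 0.41
Net: -42.26 east, -42.26 north. Distance = √((-42.26)² + (-42.26)²) = 59.760 nmi.

59.8 nmi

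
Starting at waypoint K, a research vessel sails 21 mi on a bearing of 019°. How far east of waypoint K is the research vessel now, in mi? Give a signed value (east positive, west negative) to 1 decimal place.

6.8 mi

Leg 1 (019°, 21 mi): east 21 sin 19° = 6.84, north 21 cos 19° = 19.86
Net east component: 6.84 mi.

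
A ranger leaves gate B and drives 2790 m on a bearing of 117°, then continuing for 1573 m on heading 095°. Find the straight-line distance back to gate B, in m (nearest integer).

Leg 1 (117°, 2790 m): east 2790 sin 117° = 2485.91, north 2790 cos 117° = -1266.63
Leg 2 (095°, 1573 m): east 1573 sin 95° = 1567.01, north 1573 cos 95° = -137.10
Net: 4052.92 east, -1403.73 north. Distance = √((4052.92)² + (-1403.73)²) = 4289.130 m.

4289 m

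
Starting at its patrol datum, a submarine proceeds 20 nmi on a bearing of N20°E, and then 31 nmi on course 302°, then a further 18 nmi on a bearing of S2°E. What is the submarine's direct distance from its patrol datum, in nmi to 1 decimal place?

Leg 1 (N20°E, 20 nmi): east 20 sin 20° = 6.84, north 20 cos 20° = 18.79
Leg 2 (302°, 31 nmi): east 31 sin 302° = -26.29, north 31 cos 302° = 16.43
Leg 3 (S2°E, 18 nmi): east 18 sin 178° = 0.63, north 18 cos 178° = -17.99
Net: -18.82 east, 17.23 north. Distance = √((-18.82)² + (17.23)²) = 25.518 nmi.

25.5 nmi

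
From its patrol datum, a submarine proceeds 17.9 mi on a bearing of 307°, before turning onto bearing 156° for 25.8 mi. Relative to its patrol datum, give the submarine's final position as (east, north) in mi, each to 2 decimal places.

(-3.80, -12.80)

Leg 1 (307°, 17.9 mi): east 17.9 sin 307° = -14.30, north 17.9 cos 307° = 10.77
Leg 2 (156°, 25.8 mi): east 25.8 sin 156° = 10.49, north 25.8 cos 156° = -23.57
Summing: -3.80 mi east, -12.80 mi north → (-3.80, -12.80).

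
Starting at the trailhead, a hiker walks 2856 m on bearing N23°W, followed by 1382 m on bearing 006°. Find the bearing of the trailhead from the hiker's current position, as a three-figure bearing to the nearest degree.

166°

Leg 1 (N23°W, 2856 m): east 2856 sin 337° = -1115.93, north 2856 cos 337° = 2628.96
Leg 2 (006°, 1382 m): east 1382 sin 6° = 144.46, north 1382 cos 6° = 1374.43
Net displacement: -971.47 east, 4003.39 north. Direction back to start is (971.47, -4003.39): bearing = atan2(971.47, -4003.39) mod 360° = 166.36° ≈ 166°.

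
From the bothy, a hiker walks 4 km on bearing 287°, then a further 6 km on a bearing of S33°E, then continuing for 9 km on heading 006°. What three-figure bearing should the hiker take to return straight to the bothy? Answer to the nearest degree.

184°

Leg 1 (287°, 4 km): east 4 sin 287° = -3.83, north 4 cos 287° = 1.17
Leg 2 (S33°E, 6 km): east 6 sin 147° = 3.27, north 6 cos 147° = -5.03
Leg 3 (006°, 9 km): east 9 sin 6° = 0.94, north 9 cos 6° = 8.95
Net displacement: 0.38 east, 5.09 north. Direction back to start is (-0.38, -5.09): bearing = atan2(-0.38, -5.09) mod 360° = 184.31° ≈ 184°.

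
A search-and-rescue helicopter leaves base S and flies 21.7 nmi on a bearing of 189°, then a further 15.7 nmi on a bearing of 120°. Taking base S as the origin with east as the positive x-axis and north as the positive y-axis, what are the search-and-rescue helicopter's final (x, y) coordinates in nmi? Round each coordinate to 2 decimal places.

Leg 1 (189°, 21.7 nmi): east 21.7 sin 189° = -3.39, north 21.7 cos 189° = -21.43
Leg 2 (120°, 15.7 nmi): east 15.7 sin 120° = 13.60, north 15.7 cos 120° = -7.85
Summing: 10.20 nmi east, -29.28 nmi north → (10.20, -29.28).

(10.20, -29.28)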